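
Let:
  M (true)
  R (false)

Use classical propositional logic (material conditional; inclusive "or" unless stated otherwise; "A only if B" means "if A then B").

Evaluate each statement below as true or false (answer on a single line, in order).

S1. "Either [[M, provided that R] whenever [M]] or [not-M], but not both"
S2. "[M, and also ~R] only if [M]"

S1 True / S2 True

S1: This is (M -> (R -> M)) xor ~M.

R -> M = F -> T = T
M -> (R -> M) = T -> T = T
~M = ~T = F
(M -> (R -> M)) xor ~M = T xor F = T
Hence S1 is true.

S2: In symbols: (M & ~R) -> M

~R = ~F = T
M & ~R = T & T = T
(M & ~R) -> M = T -> T = T
So S2 is true.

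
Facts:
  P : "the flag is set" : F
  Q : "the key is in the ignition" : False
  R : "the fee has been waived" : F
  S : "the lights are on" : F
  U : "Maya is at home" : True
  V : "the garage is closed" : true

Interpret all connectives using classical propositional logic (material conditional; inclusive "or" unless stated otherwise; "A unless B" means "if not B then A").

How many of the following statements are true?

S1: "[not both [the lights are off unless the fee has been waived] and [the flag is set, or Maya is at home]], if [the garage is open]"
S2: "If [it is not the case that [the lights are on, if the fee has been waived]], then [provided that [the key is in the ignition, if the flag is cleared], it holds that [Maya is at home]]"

2

S1: Parsed as ¬V → ((¬S ∨ R) ↑ (P ∨ U))

¬V = ¬T = F
¬S = ¬F = T
¬S ∨ R = T ∨ F = T
P ∨ U = F ∨ T = T
(¬S ∨ R) ↑ (P ∨ U) = T ↑ T = F
¬V → ((¬S ∨ R) ↑ (P ∨ U)) = F → F = T
Hence S1 is true.

S2: Formalization: ¬(R → S) → ((¬P → Q) → U)

R → S = F → F = T
¬(R → S) = ¬T = F
¬P = ¬F = T
¬P → Q = T → F = F
(¬P → Q) → U = F → T = T
¬(R → S) → ((¬P → Q) → U) = F → T = T
Thus S2 is true.

True statements: 2.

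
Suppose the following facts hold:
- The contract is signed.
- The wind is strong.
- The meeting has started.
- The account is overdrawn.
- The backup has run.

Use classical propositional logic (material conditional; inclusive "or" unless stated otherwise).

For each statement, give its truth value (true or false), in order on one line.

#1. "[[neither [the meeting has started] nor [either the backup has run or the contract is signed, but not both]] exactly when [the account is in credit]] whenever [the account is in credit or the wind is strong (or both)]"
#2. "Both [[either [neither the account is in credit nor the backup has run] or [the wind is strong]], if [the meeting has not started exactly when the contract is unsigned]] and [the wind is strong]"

Let S = "the account is overdrawn" (True), Q = "the wind is strong" (True), R = "the meeting has started" (True), U = "the backup has run" (True), P = "the contract is signed" (True).

#1: In symbols: (not S or Q) -> ((R nor (U xor P)) iff not S)

not S = not True = False
not S or Q = False or True = True
U xor P = True xor True = False
R nor (U xor P) = True nor False = False
not S = not True = False
(R nor (U xor P)) iff not S = False iff False = True
(not S or Q) -> ((R nor (U xor P)) iff not S) = True -> True = True
Thus #1 is true.

#2: Formalization: ((not R iff not P) -> ((not S nor U) or Q)) and Q

not R = not True = False
not P = not True = False
not R iff not P = False iff False = True
not S = not True = False
not S nor U = False nor True = False
(not S nor U) or Q = False or True = True
(not R iff not P) -> ((not S nor U) or Q) = True -> True = True
((not R iff not P) -> ((not S nor U) or Q)) and Q = True and True = True
Hence #2 is true.

#1 T, #2 T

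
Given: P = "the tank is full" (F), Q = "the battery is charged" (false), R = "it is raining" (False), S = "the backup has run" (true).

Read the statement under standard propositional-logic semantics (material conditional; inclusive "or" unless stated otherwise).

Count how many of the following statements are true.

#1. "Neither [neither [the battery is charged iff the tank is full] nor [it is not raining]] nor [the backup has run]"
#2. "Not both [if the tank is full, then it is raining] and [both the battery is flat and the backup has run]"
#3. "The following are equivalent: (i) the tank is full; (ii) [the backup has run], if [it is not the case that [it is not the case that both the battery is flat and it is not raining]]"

0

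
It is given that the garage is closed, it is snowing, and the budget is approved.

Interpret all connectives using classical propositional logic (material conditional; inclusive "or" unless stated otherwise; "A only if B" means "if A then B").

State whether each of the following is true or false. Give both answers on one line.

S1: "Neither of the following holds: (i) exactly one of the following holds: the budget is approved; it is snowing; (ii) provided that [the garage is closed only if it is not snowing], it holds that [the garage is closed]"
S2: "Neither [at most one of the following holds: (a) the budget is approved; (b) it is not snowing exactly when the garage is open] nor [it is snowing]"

S1 F; S2 F

Let M = "the budget is approved" (T), U = "it is snowing" (T), V = "the garage is closed" (T).

S1: Parsed as (M xor U) nor ((V -> ~U) -> V)

M xor U = T xor T = F
~U = ~T = F
V -> ~U = T -> F = F
(V -> ~U) -> V = F -> T = T
(M xor U) nor ((V -> ~U) -> V) = F nor T = F
So S1 is false.

S2: In symbols: (M nand (~U <-> ~V)) nor U

~U = ~T = F
~V = ~T = F
~U <-> ~V = F <-> F = T
M nand (~U <-> ~V) = T nand T = F
(M nand (~U <-> ~V)) nor U = F nor T = F
Hence S2 is false.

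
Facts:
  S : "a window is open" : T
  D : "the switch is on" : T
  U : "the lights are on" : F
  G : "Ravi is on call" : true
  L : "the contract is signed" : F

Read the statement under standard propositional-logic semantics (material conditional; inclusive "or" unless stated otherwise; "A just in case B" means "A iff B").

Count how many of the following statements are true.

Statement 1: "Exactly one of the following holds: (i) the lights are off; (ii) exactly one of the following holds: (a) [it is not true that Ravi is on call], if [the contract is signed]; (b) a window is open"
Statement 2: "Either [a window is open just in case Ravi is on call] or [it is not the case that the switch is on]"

2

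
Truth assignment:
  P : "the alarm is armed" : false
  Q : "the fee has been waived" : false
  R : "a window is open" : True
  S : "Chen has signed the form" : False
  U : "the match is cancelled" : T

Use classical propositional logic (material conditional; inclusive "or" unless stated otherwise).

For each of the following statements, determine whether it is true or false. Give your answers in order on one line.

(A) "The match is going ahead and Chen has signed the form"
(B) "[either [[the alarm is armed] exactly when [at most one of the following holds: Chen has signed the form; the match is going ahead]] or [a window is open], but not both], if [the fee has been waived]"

(A): Formalization: ¬U ∧ S

¬U = ¬T = F
¬U ∧ S = F ∧ F = F
Thus (A) is false.

(B): In symbols: Q → ((P ↔ (S ↑ ¬U)) ⊕ R)

¬U = ¬T = F
S ↑ ¬U = F ↑ F = T
P ↔ (S ↑ ¬U) = F ↔ T = F
(P ↔ (S ↑ ¬U)) ⊕ R = F ⊕ T = T
Q → ((P ↔ (S ↑ ¬U)) ⊕ R) = F → T = T
So (B) is true.

(A) false / (B) true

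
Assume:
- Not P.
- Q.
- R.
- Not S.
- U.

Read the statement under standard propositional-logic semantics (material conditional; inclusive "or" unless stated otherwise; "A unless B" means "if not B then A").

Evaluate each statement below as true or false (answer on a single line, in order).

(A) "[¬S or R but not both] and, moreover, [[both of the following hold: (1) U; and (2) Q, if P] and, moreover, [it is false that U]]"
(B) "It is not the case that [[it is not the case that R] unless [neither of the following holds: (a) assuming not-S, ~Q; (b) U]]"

(A): Parsed as (~S xor R) & ((U & (P -> Q)) & ~U)

~S = ~F = T
~S xor R = T xor T = F
P -> Q = F -> T = T
U & (P -> Q) = T & T = T
~U = ~T = F
(U & (P -> Q)) & ~U = T & F = F
(~S xor R) & ((U & (P -> Q)) & ~U) = F & F = F
Thus (A) is false.

(B): In symbols: ~(~R | ((~S -> ~Q) nor U))

~R = ~T = F
~S = ~F = T
~Q = ~T = F
~S -> ~Q = T -> F = F
(~S -> ~Q) nor U = F nor T = F
~R | ((~S -> ~Q) nor U) = F | F = F
~(~R | ((~S -> ~Q) nor U)) = ~F = T
So (B) is true.

(A) false / (B) true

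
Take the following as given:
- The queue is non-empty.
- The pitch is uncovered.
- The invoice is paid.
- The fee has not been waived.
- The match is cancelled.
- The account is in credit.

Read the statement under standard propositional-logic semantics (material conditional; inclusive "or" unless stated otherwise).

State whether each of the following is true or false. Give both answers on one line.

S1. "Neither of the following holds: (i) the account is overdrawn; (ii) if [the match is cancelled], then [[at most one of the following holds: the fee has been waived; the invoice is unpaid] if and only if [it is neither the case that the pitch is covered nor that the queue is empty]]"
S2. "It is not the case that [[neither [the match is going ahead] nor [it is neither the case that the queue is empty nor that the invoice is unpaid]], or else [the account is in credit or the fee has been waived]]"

Let V = "the account is overdrawn" (False), U = "the match is cancelled" (True), S = "the fee has been waived" (False), R = "the invoice is paid" (True), Q = "the pitch is covered" (False), P = "the queue is empty" (False).

S1: Formalization: V nor (U -> ((S nand not R) iff (Q nor P)))

not R = not True = False
S nand not R = False nand False = True
Q nor P = False nor False = True
(S nand not R) iff (Q nor P) = True iff True = True
U -> ((S nand not R) iff (Q nor P)) = True -> True = True
V nor (U -> ((S nand not R) iff (Q nor P))) = False nor True = False
So S1 is false.

S2: Formalization: not ((not U nor (P nor not R)) or (not V or S))

not U = not True = False
not R = not True = False
P nor not R = False nor False = True
not U nor (P nor not R) = False nor True = False
not V = not False = True
not V or S = True or False = True
(not U nor (P nor not R)) or (not V or S) = False or True = True
not ((not U nor (P nor not R)) or (not V or S)) = not True = False
Thus S2 is false.

S1 false, S2 false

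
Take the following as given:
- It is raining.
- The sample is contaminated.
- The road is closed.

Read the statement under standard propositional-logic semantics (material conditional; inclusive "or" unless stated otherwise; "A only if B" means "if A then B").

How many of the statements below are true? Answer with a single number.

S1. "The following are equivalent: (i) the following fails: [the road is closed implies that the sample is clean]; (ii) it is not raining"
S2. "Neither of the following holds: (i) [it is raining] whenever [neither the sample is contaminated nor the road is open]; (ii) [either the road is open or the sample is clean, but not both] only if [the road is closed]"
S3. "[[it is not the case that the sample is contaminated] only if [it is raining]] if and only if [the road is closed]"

Let R = "the road is closed" (True), Q = "the sample is contaminated" (True), P = "it is raining" (True).

S1: Formalization: not (R -> not Q) iff not P

not Q = not True = False
R -> not Q = True -> False = False
not (R -> not Q) = not False = True
not P = not True = False
not (R -> not Q) iff not P = True iff False = False
Thus S1 is false.

S2: Parsed as ((Q nor not R) -> P) nor ((not R xor not Q) -> R)

not R = not True = False
Q nor not R = True nor False = False
(Q nor not R) -> P = False -> True = True
not R = not True = False
not Q = not True = False
not R xor not Q = False xor False = False
(not R xor not Q) -> R = False -> True = True
((Q nor not R) -> P) nor ((not R xor not Q) -> R) = True nor True = False
Thus S2 is false.

S3: Formalization: (not Q -> P) iff R

not Q = not True = False
not Q -> P = False -> True = True
(not Q -> P) iff R = True iff True = True
So S3 is true.

True statements: 1 (S3).

1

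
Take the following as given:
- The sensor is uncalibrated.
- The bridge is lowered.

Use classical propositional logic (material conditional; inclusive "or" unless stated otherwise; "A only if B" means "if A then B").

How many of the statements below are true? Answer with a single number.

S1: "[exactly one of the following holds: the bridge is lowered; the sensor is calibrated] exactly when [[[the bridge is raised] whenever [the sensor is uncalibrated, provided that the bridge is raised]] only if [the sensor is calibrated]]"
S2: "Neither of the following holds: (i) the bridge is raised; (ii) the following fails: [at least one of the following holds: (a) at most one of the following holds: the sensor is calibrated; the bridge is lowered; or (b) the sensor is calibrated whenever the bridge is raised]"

2

Let P = "the bridge is raised" (F), V = "the sensor is calibrated" (F).

S1: In symbols: (~P xor V) <-> (((P -> ~V) -> P) -> V)

~P = ~F = T
~P xor V = T xor F = T
~V = ~F = T
P -> ~V = F -> T = T
(P -> ~V) -> P = T -> F = F
((P -> ~V) -> P) -> V = F -> F = T
(~P xor V) <-> (((P -> ~V) -> P) -> V) = T <-> T = T
Hence S1 is true.

S2: Parsed as P nor ~((V nand ~P) | (P -> V))

~P = ~F = T
V nand ~P = F nand T = T
P -> V = F -> F = T
(V nand ~P) | (P -> V) = T | T = T
~((V nand ~P) | (P -> V)) = ~T = F
P nor ~((V nand ~P) | (P -> V)) = F nor F = T
Thus S2 is true.

2 of the 2 statements are true.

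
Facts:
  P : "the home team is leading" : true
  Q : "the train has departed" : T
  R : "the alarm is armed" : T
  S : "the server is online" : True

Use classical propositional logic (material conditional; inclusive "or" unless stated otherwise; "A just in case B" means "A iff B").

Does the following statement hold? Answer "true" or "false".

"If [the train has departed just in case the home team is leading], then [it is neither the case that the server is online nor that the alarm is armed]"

false

Values: Q=T, P=T, S=T, R=T.
Parsed as (Q ↔ P) → (S ↓ R)

Q ↔ P = T ↔ T = T
S ↓ R = T ↓ T = F
(Q ↔ P) → (S ↓ R) = T → F = F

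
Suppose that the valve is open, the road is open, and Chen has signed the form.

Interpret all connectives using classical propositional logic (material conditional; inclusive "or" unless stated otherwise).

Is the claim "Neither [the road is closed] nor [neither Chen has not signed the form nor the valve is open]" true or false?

Let Q = "the road is closed" (False), R = "Chen has signed the form" (True), P = "the valve is open" (True).
In symbols: Q nor (not R nor P)

not R = not True = False
not R nor P = False nor True = False
Q nor (not R nor P) = False nor False = True

True.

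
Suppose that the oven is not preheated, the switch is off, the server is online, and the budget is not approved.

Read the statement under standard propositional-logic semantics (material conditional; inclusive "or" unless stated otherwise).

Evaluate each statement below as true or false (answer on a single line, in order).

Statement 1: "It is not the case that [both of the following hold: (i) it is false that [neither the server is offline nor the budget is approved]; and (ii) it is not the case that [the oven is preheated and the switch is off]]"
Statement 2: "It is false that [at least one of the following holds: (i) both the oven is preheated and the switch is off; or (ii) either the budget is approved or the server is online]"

Statement 1 True / Statement 2 False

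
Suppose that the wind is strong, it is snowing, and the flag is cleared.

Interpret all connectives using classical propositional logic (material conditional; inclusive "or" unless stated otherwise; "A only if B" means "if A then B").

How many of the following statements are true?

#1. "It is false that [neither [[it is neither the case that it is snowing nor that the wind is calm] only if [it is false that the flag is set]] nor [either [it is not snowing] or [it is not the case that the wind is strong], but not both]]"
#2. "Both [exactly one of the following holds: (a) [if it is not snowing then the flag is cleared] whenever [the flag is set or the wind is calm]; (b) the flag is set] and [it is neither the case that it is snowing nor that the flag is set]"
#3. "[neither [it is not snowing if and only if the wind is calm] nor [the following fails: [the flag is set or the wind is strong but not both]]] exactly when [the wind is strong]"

1

Let Q = "it is snowing" (True), P = "the wind is strong" (True), R = "the flag is set" (False).

#1: Formalization: not (((Q nor not P) -> not R) nor (not Q xor not P))

not P = not True = False
Q nor not P = True nor False = False
not R = not False = True
(Q nor not P) -> not R = False -> True = True
not Q = not True = False
not P = not True = False
not Q xor not P = False xor False = False
((Q nor not P) -> not R) nor (not Q xor not P) = True nor False = False
not (((Q nor not P) -> not R) nor (not Q xor not P)) = not False = True
So #1 is true.

#2: In symbols: (((R or not P) -> (not Q -> not R)) xor R) and (Q nor R)

not P = not True = False
R or not P = False or False = False
not Q = not True = False
not R = not False = True
not Q -> not R = False -> True = True
(R or not P) -> (not Q -> not R) = False -> True = True
((R or not P) -> (not Q -> not R)) xor R = True xor False = True
Q nor R = True nor False = False
(((R or not P) -> (not Q -> not R)) xor R) and (Q nor R) = True and False = False
Thus #2 is false.

#3: In symbols: ((not Q iff not P) nor not (R xor P)) iff P

not Q = not True = False
not P = not True = False
not Q iff not P = False iff False = True
R xor P = False xor True = True
not (R xor P) = not True = False
(not Q iff not P) nor not (R xor P) = True nor False = False
((not Q iff not P) nor not (R xor P)) iff P = False iff True = False
Thus #3 is false.

Count: 1.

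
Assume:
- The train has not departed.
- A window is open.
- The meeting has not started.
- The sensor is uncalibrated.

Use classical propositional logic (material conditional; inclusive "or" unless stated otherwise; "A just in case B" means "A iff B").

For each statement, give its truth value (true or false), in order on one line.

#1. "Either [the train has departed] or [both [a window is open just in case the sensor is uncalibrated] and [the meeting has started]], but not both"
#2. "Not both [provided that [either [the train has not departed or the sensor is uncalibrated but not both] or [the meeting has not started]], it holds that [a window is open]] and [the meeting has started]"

#1 F, #2 T

Let P = "the train has departed" (F), Q = "a window is open" (T), S = "the sensor is calibrated" (F), R = "the meeting has started" (F).

#1: This is P ⊕ ((Q ↔ ¬S) ∧ R).

¬S = ¬F = T
Q ↔ ¬S = T ↔ T = T
(Q ↔ ¬S) ∧ R = T ∧ F = F
P ⊕ ((Q ↔ ¬S) ∧ R) = F ⊕ F = F
So #1 is false.

#2: Parsed as (((¬P ⊕ ¬S) ∨ ¬R) → Q) ↑ R

¬P = ¬F = T
¬S = ¬F = T
¬P ⊕ ¬S = T ⊕ T = F
¬R = ¬F = T
(¬P ⊕ ¬S) ∨ ¬R = F ∨ T = T
((¬P ⊕ ¬S) ∨ ¬R) → Q = T → T = T
(((¬P ⊕ ¬S) ∨ ¬R) → Q) ↑ R = T ↑ F = T
So #2 is true.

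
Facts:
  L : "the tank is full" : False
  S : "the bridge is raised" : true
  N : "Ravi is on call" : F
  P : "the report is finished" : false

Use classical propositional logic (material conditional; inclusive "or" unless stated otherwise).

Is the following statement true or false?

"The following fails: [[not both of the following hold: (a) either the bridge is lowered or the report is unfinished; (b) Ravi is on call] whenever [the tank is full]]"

This is not (L -> ((not S or not P) nand N)).

not S = not True = False
not P = not False = True
not S or not P = False or True = True
(not S or not P) nand N = True nand False = True
L -> ((not S or not P) nand N) = False -> True = True
not (L -> ((not S or not P) nand N)) = not True = False

The statement is false.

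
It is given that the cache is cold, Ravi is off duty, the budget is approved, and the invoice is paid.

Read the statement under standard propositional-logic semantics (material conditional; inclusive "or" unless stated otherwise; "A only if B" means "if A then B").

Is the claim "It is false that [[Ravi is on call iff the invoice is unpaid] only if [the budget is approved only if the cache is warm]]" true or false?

Let Q = "Ravi is on call" (F), S = "the invoice is paid" (T), R = "the budget is approved" (T), P = "the cache is warm" (F).
Formalization: ~((Q <-> ~S) -> (R -> P))

~S = ~T = F
Q <-> ~S = F <-> F = T
R -> P = T -> F = F
(Q <-> ~S) -> (R -> P) = T -> F = F
~((Q <-> ~S) -> (R -> P)) = ~F = T

The statement is true.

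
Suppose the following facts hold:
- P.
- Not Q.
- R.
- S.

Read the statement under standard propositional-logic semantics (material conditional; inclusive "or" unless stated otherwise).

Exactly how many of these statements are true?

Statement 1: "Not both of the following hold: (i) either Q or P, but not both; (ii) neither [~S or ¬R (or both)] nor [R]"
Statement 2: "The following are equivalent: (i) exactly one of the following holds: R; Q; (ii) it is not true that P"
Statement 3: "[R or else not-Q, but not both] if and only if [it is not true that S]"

Statement 1: This is (Q xor P) nand ((not S or not R) nor R).

Q xor P = False xor True = True
not S = not True = False
not R = not True = False
not S or not R = False or False = False
(not S or not R) nor R = False nor True = False
(Q xor P) nand ((not S or not R) nor R) = True nand False = True
So Statement 1 is true.

Statement 2: This is (R xor Q) iff not P.

R xor Q = True xor False = True
not P = not True = False
(R xor Q) iff not P = True iff False = False
So Statement 2 is false.

Statement 3: In symbols: (R xor not Q) iff not S

not Q = not False = True
R xor not Q = True xor True = False
not S = not True = False
(R xor not Q) iff not S = False iff False = True
Hence Statement 3 is true.

True statements: 2 (Statement 1, Statement 3).

2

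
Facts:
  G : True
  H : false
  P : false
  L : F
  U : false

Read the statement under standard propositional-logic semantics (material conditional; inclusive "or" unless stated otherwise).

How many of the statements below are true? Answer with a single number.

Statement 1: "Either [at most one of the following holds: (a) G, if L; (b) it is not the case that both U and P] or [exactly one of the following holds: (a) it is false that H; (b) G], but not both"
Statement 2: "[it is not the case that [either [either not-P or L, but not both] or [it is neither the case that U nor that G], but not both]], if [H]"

1

Statement 1: In symbols: ((L -> G) nand (U nand P)) xor (~H xor G)

L -> G = F -> T = T
U nand P = F nand F = T
(L -> G) nand (U nand P) = T nand T = F
~H = ~F = T
~H xor G = T xor T = F
((L -> G) nand (U nand P)) xor (~H xor G) = F xor F = F
Hence Statement 1 is false.

Statement 2: Formalization: H -> ~((~P xor L) xor (U nor G))

~P = ~F = T
~P xor L = T xor F = T
U nor G = F nor T = F
(~P xor L) xor (U nor G) = T xor F = T
~((~P xor L) xor (U nor G)) = ~T = F
H -> ~((~P xor L) xor (U nor G)) = F -> F = T
Thus Statement 2 is true.

Count: 1.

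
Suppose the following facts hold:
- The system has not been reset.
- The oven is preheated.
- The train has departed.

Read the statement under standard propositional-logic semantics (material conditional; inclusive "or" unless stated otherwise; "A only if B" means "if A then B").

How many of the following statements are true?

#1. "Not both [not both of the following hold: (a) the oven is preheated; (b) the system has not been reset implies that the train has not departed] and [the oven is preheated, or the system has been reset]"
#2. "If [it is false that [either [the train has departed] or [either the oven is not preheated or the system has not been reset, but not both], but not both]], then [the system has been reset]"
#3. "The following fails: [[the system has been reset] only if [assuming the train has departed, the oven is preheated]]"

Let Q = "the oven is preheated" (T), P = "the system has been reset" (F), R = "the train has departed" (T).

#1: Formalization: (Q nand (~P -> ~R)) nand (Q | P)

~P = ~F = T
~R = ~T = F
~P -> ~R = T -> F = F
Q nand (~P -> ~R) = T nand F = T
Q | P = T | F = T
(Q nand (~P -> ~R)) nand (Q | P) = T nand T = F
Thus #1 is false.

#2: This is ~(R xor (~Q xor ~P)) -> P.

~Q = ~T = F
~P = ~F = T
~Q xor ~P = F xor T = T
R xor (~Q xor ~P) = T xor T = F
~(R xor (~Q xor ~P)) = ~F = T
~(R xor (~Q xor ~P)) -> P = T -> F = F
Thus #2 is false.

#3: Formalization: ~(P -> (R -> Q))

R -> Q = T -> T = T
P -> (R -> Q) = F -> T = T
~(P -> (R -> Q)) = ~T = F
So #3 is false.

True statements: 0 (none).

0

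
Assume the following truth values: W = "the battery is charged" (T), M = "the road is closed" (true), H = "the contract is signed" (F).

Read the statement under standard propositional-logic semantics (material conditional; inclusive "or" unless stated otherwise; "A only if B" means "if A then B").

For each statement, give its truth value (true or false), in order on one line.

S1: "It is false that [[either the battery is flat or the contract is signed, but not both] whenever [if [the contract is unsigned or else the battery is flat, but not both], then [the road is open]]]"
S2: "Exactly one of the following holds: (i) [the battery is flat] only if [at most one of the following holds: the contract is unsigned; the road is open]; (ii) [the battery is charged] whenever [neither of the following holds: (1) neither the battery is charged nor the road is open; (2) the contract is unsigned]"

S1: Formalization: not (((not H xor not W) -> not M) -> (not W xor H))

not H = not False = True
not W = not True = False
not H xor not W = True xor False = True
not M = not True = False
(not H xor not W) -> not M = True -> False = False
not W = not True = False
not W xor H = False xor False = False
((not H xor not W) -> not M) -> (not W xor H) = False -> False = True
not (((not H xor not W) -> not M) -> (not W xor H)) = not True = False
Hence S1 is false.

S2: Parsed as (not W -> (not H nand not M)) xor (((W nor not M) nor not H) -> W)

not W = not True = False
not H = not False = True
not M = not True = False
not H nand not M = True nand False = True
not W -> (not H nand not M) = False -> True = True
not M = not True = False
W nor not M = True nor False = False
not H = not False = True
(W nor not M) nor not H = False nor True = False
((W nor not M) nor not H) -> W = False -> True = True
(not W -> (not H nand not M)) xor (((W nor not M) nor not H) -> W) = True xor True = False
Thus S2 is false.

S1 F; S2 F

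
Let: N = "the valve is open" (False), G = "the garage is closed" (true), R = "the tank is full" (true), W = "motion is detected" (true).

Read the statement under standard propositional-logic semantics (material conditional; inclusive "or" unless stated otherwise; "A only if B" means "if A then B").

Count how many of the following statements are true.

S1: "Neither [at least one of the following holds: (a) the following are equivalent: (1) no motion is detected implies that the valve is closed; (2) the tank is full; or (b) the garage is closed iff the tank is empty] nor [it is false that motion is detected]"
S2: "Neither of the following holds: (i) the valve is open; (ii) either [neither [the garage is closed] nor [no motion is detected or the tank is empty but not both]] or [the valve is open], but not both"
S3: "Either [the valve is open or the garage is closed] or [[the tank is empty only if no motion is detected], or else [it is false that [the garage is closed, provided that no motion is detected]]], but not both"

1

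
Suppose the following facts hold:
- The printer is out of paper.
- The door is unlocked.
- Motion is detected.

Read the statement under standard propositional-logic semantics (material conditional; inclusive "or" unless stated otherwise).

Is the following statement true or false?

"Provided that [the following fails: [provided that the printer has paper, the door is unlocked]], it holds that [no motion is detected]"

True

Let P = "the printer has paper" (False), Q = "the door is locked" (False), R = "motion is detected" (True).
This is not (P -> not Q) -> not R.

not Q = not False = True
P -> not Q = False -> True = True
not (P -> not Q) = not True = False
not R = not True = False
not (P -> not Q) -> not R = False -> False = True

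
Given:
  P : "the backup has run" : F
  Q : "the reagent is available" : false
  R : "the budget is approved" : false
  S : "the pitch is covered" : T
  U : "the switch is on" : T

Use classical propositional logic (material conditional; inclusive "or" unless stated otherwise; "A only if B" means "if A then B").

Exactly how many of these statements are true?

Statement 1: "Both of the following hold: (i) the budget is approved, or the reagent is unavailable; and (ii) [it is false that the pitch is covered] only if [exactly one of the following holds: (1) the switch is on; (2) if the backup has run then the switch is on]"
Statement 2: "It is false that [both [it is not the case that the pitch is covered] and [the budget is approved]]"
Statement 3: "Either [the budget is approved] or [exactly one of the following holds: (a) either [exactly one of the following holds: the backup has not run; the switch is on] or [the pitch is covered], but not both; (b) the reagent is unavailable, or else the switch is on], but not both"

Statement 1: This is (R ∨ ¬Q) ∧ (¬S → (U ⊕ (P → U))).

¬Q = ¬F = T
R ∨ ¬Q = F ∨ T = T
¬S = ¬T = F
P → U = F → T = T
U ⊕ (P → U) = T ⊕ T = F
¬S → (U ⊕ (P → U)) = F → F = T
(R ∨ ¬Q) ∧ (¬S → (U ⊕ (P → U))) = T ∧ T = T
Thus Statement 1 is true.

Statement 2: Formalization: ¬(¬S ∧ R)

¬S = ¬T = F
¬S ∧ R = F ∧ F = F
¬(¬S ∧ R) = ¬F = T
So Statement 2 is true.

Statement 3: Formalization: R ⊕ (((¬P ⊕ U) ⊕ S) ⊕ (¬Q ∨ U))

¬P = ¬F = T
¬P ⊕ U = T ⊕ T = F
(¬P ⊕ U) ⊕ S = F ⊕ T = T
¬Q = ¬F = T
¬Q ∨ U = T ∨ T = T
((¬P ⊕ U) ⊕ S) ⊕ (¬Q ∨ U) = T ⊕ T = F
R ⊕ (((¬P ⊕ U) ⊕ S) ⊕ (¬Q ∨ U)) = F ⊕ F = F
Thus Statement 3 is false.

2 of the 3 statements are true (Statement 1, Statement 2).

2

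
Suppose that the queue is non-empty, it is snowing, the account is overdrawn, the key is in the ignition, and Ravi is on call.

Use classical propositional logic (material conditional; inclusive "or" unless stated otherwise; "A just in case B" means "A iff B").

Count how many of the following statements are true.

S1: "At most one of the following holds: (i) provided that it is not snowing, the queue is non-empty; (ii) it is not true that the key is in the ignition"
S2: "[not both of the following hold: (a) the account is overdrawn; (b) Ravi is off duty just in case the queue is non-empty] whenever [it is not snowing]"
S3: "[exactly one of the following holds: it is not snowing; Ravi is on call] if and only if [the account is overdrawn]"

Let Q = "it is snowing" (T), P = "the queue is empty" (F), S = "the key is in the ignition" (T), R = "the account is overdrawn" (T), U = "Ravi is on call" (T).

S1: In symbols: (~Q -> ~P) nand ~S

~Q = ~T = F
~P = ~F = T
~Q -> ~P = F -> T = T
~S = ~T = F
(~Q -> ~P) nand ~S = T nand F = T
So S1 is true.

S2: Parsed as ~Q -> (R nand (~U <-> ~P))

~Q = ~T = F
~U = ~T = F
~P = ~F = T
~U <-> ~P = F <-> T = F
R nand (~U <-> ~P) = T nand F = T
~Q -> (R nand (~U <-> ~P)) = F -> T = T
Hence S2 is true.

S3: This is (~Q xor U) <-> R.

~Q = ~T = F
~Q xor U = F xor T = T
(~Q xor U) <-> R = T <-> T = T
Hence S3 is true.

True statements: 3.

3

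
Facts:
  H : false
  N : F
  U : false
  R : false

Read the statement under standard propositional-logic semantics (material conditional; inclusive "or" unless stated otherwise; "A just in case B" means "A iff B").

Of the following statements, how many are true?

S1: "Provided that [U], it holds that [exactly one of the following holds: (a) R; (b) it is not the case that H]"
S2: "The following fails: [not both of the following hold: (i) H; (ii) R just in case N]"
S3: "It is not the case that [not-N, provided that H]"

1

S1: In symbols: U -> (R xor not H)

not H = not False = True
R xor not H = False xor True = True
U -> (R xor not H) = False -> True = True
So S1 is true.

S2: Parsed as not (H nand (R iff N))

R iff N = False iff False = True
H nand (R iff N) = False nand True = True
not (H nand (R iff N)) = not True = False
Hence S2 is false.

S3: In symbols: not (H -> not N)

not N = not False = True
H -> not N = False -> True = True
not (H -> not N) = not True = False
Thus S3 is false.

Count: 1.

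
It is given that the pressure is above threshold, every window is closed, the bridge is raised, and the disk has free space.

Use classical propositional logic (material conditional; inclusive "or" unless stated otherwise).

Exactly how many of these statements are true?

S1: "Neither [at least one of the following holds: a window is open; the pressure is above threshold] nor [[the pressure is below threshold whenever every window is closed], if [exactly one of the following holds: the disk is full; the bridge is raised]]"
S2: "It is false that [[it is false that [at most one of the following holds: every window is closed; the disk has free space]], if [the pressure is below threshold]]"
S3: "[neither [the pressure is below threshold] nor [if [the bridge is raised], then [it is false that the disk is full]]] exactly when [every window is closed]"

Let Q = "a window is open" (False), G = "the pressure is above threshold" (True), W = "the disk is full" (False), D = "the bridge is raised" (True).

S1: Parsed as (Q or G) nor ((W xor D) -> (not Q -> not G))

Q or G = False or True = True
W xor D = False xor True = True
not Q = not False = True
not G = not True = False
not Q -> not G = True -> False = False
(W xor D) -> (not Q -> not G) = True -> False = False
(Q or G) nor ((W xor D) -> (not Q -> not G)) = True nor False = False
So S1 is false.

S2: Parsed as not (not G -> not (not Q nand not W))

not G = not True = False
not Q = not False = True
not W = not False = True
not Q nand not W = True nand True = False
not (not Q nand not W) = not False = True
not G -> not (not Q nand not W) = False -> True = True
not (not G -> not (not Q nand not W)) = not True = False
Thus S2 is false.

S3: In symbols: (not G nor (D -> not W)) iff not Q

not G = not True = False
not W = not False = True
D -> not W = True -> True = True
not G nor (D -> not W) = False nor True = False
not Q = not False = True
(not G nor (D -> not W)) iff not Q = False iff True = False
So S3 is false.

True statements: 0 (none).

0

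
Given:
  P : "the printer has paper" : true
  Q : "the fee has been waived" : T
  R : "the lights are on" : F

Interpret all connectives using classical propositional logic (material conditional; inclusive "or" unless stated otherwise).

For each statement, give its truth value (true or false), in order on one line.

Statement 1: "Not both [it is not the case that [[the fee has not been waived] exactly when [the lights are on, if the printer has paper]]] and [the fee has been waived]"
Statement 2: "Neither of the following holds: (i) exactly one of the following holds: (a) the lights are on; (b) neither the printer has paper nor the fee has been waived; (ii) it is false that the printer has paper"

Statement 1 True / Statement 2 True

Statement 1: Parsed as ~(~Q <-> (P -> R)) nand Q

~Q = ~T = F
P -> R = T -> F = F
~Q <-> (P -> R) = F <-> F = T
~(~Q <-> (P -> R)) = ~T = F
~(~Q <-> (P -> R)) nand Q = F nand T = T
So Statement 1 is true.

Statement 2: In symbols: (R xor (P nor Q)) nor ~P

P nor Q = T nor T = F
R xor (P nor Q) = F xor F = F
~P = ~T = F
(R xor (P nor Q)) nor ~P = F nor F = T
So Statement 2 is true.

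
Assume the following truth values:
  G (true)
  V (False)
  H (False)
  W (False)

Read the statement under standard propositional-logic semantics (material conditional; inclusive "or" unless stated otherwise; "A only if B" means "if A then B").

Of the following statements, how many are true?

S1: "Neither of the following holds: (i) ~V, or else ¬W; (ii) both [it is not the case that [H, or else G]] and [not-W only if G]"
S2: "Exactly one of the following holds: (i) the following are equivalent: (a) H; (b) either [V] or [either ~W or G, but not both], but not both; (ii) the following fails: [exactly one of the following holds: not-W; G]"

0

S1: Formalization: (not V or not W) nor (not (H or G) and (not W -> G))

not V = not False = True
not W = not False = True
not V or not W = True or True = True
H or G = False or True = True
not (H or G) = not True = False
not W = not False = True
not W -> G = True -> True = True
not (H or G) and (not W -> G) = False and True = False
(not V or not W) nor (not (H or G) and (not W -> G)) = True nor False = False
Hence S1 is false.

S2: In symbols: (H iff (V xor (not W xor G))) xor not (not W xor G)

not W = not False = True
not W xor G = True xor True = False
V xor (not W xor G) = False xor False = False
H iff (V xor (not W xor G)) = False iff False = True
not W = not False = True
not W xor G = True xor True = False
not (not W xor G) = not False = True
(H iff (V xor (not W xor G))) xor not (not W xor G) = True xor True = False
So S2 is false.

0 of the 2 statements are true (none).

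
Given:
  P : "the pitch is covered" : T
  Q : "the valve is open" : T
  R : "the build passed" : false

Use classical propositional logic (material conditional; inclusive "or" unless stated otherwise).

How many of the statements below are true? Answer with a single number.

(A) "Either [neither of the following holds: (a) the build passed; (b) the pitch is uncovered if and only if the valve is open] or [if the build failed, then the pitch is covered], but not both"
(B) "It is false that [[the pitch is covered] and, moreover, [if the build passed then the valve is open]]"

0

(A): In symbols: (R ↓ (¬P ↔ Q)) ⊕ (¬R → P)

¬P = ¬T = F
¬P ↔ Q = F ↔ T = F
R ↓ (¬P ↔ Q) = F ↓ F = T
¬R = ¬F = T
¬R → P = T → T = T
(R ↓ (¬P ↔ Q)) ⊕ (¬R → P) = T ⊕ T = F
Hence (A) is false.

(B): Parsed as ¬(P ∧ (R → Q))

R → Q = F → T = T
P ∧ (R → Q) = T ∧ T = T
¬(P ∧ (R → Q)) = ¬T = F
So (B) is false.

0 of the 2 statements are true (none).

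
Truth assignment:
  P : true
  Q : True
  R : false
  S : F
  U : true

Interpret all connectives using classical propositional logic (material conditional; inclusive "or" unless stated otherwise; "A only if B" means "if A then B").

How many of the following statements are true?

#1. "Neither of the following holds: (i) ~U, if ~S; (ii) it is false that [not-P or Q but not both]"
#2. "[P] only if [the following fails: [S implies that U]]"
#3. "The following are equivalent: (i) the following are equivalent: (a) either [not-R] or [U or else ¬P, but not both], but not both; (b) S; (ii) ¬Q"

1

#1: In symbols: (¬S → ¬U) ↓ ¬(¬P ⊕ Q)

¬S = ¬F = T
¬U = ¬T = F
¬S → ¬U = T → F = F
¬P = ¬T = F
¬P ⊕ Q = F ⊕ T = T
¬(¬P ⊕ Q) = ¬T = F
(¬S → ¬U) ↓ ¬(¬P ⊕ Q) = F ↓ F = T
So #1 is true.

#2: In symbols: P → ¬(S → U)

S → U = F → T = T
¬(S → U) = ¬T = F
P → ¬(S → U) = T → F = F
So #2 is false.

#3: Formalization: ((¬R ⊕ (U ⊕ ¬P)) ↔ S) ↔ ¬Q

¬R = ¬F = T
¬P = ¬T = F
U ⊕ ¬P = T ⊕ F = T
¬R ⊕ (U ⊕ ¬P) = T ⊕ T = F
(¬R ⊕ (U ⊕ ¬P)) ↔ S = F ↔ F = T
¬Q = ¬T = F
((¬R ⊕ (U ⊕ ¬P)) ↔ S) ↔ ¬Q = T ↔ F = F
Thus #3 is false.

1 of the 3 statements is true.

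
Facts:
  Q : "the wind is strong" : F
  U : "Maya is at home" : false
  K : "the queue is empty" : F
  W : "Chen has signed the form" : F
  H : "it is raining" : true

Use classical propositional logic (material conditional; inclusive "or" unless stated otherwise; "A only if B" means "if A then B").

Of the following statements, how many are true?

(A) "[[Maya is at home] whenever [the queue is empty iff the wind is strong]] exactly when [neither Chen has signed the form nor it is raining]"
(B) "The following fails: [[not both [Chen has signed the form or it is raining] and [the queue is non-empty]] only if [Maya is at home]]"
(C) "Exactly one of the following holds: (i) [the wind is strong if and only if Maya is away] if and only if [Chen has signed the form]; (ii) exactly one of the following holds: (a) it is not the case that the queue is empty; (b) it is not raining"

1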